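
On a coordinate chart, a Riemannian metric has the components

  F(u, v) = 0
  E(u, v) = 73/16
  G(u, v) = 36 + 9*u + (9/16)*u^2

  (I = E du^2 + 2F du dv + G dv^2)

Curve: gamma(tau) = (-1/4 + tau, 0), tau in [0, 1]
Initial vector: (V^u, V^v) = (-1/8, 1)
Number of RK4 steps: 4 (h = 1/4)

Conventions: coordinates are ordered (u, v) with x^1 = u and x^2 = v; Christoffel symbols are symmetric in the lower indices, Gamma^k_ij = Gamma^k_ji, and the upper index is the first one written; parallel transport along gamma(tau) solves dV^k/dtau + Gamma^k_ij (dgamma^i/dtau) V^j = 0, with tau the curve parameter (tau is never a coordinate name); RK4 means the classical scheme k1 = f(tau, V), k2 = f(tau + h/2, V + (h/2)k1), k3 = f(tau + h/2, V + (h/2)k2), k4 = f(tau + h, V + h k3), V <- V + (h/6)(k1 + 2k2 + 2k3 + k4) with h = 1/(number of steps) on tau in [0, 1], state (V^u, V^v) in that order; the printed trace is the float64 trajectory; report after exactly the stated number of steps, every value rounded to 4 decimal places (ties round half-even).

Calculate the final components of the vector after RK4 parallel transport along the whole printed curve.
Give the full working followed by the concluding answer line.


gamma'(tau) = (1, 0); f(tau, V)^k = -Gamma^k_ij(gamma(tau)) gamma'^i(tau) V^j; h = 1/4; intermediate values shown to 6 dp
curve data and Christoffel symbols at the stage parameters:
  tau = 0.000000: gamma = (-0.250000, 0.000000), gamma' = (1.000000, 0.000000); Gamma_uuu = 0.000000, Gamma_uuv = 0.000000, Gamma_uvv = -0.955479, Gamma_vuu = 0.000000, Gamma_vuv = 0.129032, Gamma_vvv = 0.000000
  tau = 0.125000: gamma = (-0.125000, 0.000000), gamma' = (1.000000, 0.000000); Gamma_uuu = 0.000000, Gamma_uuv = 0.000000, Gamma_uvv = -0.970890, Gamma_vuu = 0.000000, Gamma_vuv = 0.126984, Gamma_vvv = 0.000000
  tau = 0.250000: gamma = (0.000000, 0.000000), gamma' = (1.000000, 0.000000); Gamma_uuu = 0.000000, Gamma_uuv = 0.000000, Gamma_uvv = -0.986301, Gamma_vuu = 0.000000, Gamma_vuv = 0.125000, Gamma_vvv = 0.000000
  tau = 0.375000: gamma = (0.125000, 0.000000), gamma' = (1.000000, 0.000000); Gamma_uuu = 0.000000, Gamma_uuv = 0.000000, Gamma_uvv = -1.001712, Gamma_vuu = 0.000000, Gamma_vuv = 0.123077, Gamma_vvv = 0.000000
  tau = 0.500000: gamma = (0.250000, 0.000000), gamma' = (1.000000, 0.000000); Gamma_uuu = 0.000000, Gamma_uuv = 0.000000, Gamma_uvv = -1.017123, Gamma_vuu = 0.000000, Gamma_vuv = 0.121212, Gamma_vvv = 0.000000
  tau = 0.625000: gamma = (0.375000, 0.000000), gamma' = (1.000000, 0.000000); Gamma_uuu = 0.000000, Gamma_uuv = 0.000000, Gamma_uvv = -1.032534, Gamma_vuu = 0.000000, Gamma_vuv = 0.119403, Gamma_vvv = 0.000000
  tau = 0.750000: gamma = (0.500000, 0.000000), gamma' = (1.000000, 0.000000); Gamma_uuu = 0.000000, Gamma_uuv = 0.000000, Gamma_uvv = -1.047945, Gamma_vuu = 0.000000, Gamma_vuv = 0.117647, Gamma_vvv = 0.000000
  tau = 0.875000: gamma = (0.625000, 0.000000), gamma' = (1.000000, 0.000000); Gamma_uuu = 0.000000, Gamma_uuv = 0.000000, Gamma_uvv = -1.063356, Gamma_vuu = 0.000000, Gamma_vuv = 0.115942, Gamma_vvv = 0.000000
  tau = 1.000000: gamma = (0.750000, 0.000000), gamma' = (1.000000, 0.000000); Gamma_uuu = 0.000000, Gamma_uuv = 0.000000, Gamma_uvv = -1.078767, Gamma_vuu = 0.000000, Gamma_vuv = 0.114286, Gamma_vvv = 0.000000
step 0: V^u = -0.1250, V^v = 1.0000
step 1: k1 = (0.000000, -0.129032), k2 = (0.000000, -0.124936), k3 = (0.000000, -0.125001), k4 = (0.000000, -0.121094); V <- V + (h/6)(k1 + 2k2 + 2k3 + k4): V^u = -0.1250, V^v = 0.9688
step 2: k1 = (0.000000, -0.121094), k2 = (0.000000, -0.117368), k3 = (0.000000, -0.117425), k4 = (0.000000, -0.113866); V <- V + (h/6)(k1 + 2k2 + 2k3 + k4): V^u = -0.1250, V^v = 0.9394
step 3: k1 = (0.000000, -0.113866), k2 = (0.000000, -0.110467), k3 = (0.000000, -0.110518), k4 = (0.000000, -0.107266); V <- V + (h/6)(k1 + 2k2 + 2k3 + k4): V^u = -0.1250, V^v = 0.9118
step 4: k1 = (0.000000, -0.107266), k2 = (0.000000, -0.104157), k3 = (0.000000, -0.104202), k4 = (0.000000, -0.101224); V <- V + (h/6)(k1 + 2k2 + 2k3 + k4): V^u = -0.1250, V^v = 0.8857

Answer: V^u = -0.1250, V^v = 0.8857


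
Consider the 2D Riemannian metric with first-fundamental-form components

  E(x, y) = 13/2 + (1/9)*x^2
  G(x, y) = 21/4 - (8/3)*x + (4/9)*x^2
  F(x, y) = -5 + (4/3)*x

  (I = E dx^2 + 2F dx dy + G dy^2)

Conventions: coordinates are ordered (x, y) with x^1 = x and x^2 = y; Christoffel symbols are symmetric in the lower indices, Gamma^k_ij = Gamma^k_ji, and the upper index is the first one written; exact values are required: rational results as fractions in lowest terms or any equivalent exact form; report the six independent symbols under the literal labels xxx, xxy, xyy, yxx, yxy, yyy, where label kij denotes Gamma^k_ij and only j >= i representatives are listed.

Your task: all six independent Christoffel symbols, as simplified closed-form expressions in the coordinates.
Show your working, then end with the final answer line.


E = 13/2 + (1/9)*x^2; F = -5 + (4/3)*x; G = 21/4 - (8/3)*x + (4/9)*x^2
Gamma^k_ij = (1/2) g^{kl} (d_i g_jl + d_j g_il - d_l g_ij), with g^inv = (1/(EG-F^2)) [[G, -F], [-F, E]]
first partials: E_x = (2/9)*x, E_y = 0, F_x = 4/3, F_y = 0, G_x = -8/3 + (8/9)*x, G_y = 0
D = EG - F^2 = 73/8 - 4*x + (61/36)*x^2 - (8/27)*x^3 + (4/81)*x^4
expanded: Gamma^x_xx = (G E_x - 2F F_x + F E_y)/(2D), Gamma^x_xy = (G E_y - F G_x)/(2D), Gamma^x_yy = (2G F_y - G G_x - F G_y)/(2D), Gamma^y_xx = (2E F_x - E E_y - F E_x)/(2D), Gamma^y_xy = (E G_x - F E_y)/(2D), Gamma^y_yy = (E G_y - 2F F_y + F G_x)/(2D); substitute and cancel common factors

Answer: Gamma_xxx = (32*x^3 - 192*x^2 - 774*x + 4320)/(32*x^4 - 192*x^3 + 1098*x^2 - 2592*x + 5913), Gamma_xxy = (-384*x^2 + 2592*x - 4320)/(32*x^4 - 192*x^3 + 1098*x^2 - 2592*x + 5913), Gamma_xyy = (-128*x^3 + 1152*x^2 - 3816*x + 4536)/(32*x^4 - 192*x^3 + 1098*x^2 - 2592*x + 5913), Gamma_yxx = (360*x + 5616)/(32*x^4 - 192*x^3 + 1098*x^2 - 2592*x + 5913), Gamma_yxy = (32*x^3 - 96*x^2 + 1872*x - 5616)/(32*x^4 - 192*x^3 + 1098*x^2 - 2592*x + 5913), Gamma_yyy = (384*x^2 - 2592*x + 4320)/(32*x^4 - 192*x^3 + 1098*x^2 - 2592*x + 5913)


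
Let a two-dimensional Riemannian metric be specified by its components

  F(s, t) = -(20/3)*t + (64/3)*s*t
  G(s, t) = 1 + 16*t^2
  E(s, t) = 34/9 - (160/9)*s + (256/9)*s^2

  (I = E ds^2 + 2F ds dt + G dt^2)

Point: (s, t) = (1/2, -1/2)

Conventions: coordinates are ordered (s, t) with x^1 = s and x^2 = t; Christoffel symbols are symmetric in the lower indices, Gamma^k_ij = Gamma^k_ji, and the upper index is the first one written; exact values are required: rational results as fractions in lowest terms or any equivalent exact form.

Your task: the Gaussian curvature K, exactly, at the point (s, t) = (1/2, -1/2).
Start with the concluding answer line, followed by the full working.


Answer: K = 16/27

E = 2, F = -2, G = 5, EG - F^2 = 6 at the point
E_s = 32/3, E_t = 0, F_s = -32/3, F_t = 4, G_s = 0, G_t = -16
E_tt = 0, F_st = 64/3, G_ss = 0
Brioschi: K = (det M1 - det M2) / (EG - F^2)^2 with the standard first/second-derivative matrices M1, M2.
M1 = [[-E_tt/2 + F_st - G_ss/2, E_s/2, F_s - E_t/2], [F_t - G_s/2, E, F], [G_t/2, F, G]] = [[64/3, 16/3, -32/3], [4, 2, -2], [-8, -2, 5]]; det M1 = 64/3
M2 = [[0, E_t/2, G_s/2], [E_t/2, E, F], [G_s/2, F, G]] = [[0, 0, 0], [0, 2, -2], [0, -2, 5]]; det M2 = 0
det M1 - det M2 = 64/3; K = 64/3 / (6)^2 = 16/27


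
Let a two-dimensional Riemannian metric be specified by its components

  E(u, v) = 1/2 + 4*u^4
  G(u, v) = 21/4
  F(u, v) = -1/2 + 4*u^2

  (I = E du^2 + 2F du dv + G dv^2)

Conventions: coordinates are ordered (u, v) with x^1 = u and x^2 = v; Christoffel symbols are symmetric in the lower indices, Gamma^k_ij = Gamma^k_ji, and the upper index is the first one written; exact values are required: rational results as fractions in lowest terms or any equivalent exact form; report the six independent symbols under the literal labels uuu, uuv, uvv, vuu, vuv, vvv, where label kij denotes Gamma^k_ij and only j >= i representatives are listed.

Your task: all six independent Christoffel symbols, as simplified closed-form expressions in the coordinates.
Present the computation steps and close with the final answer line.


E = 1/2 + 4*u^4; F = -1/2 + 4*u^2; G = 21/4
Gamma^k_ij = (1/2) g^{kl} (d_i g_jl + d_j g_il - d_l g_ij), with g^inv = (1/(EG-F^2)) [[G, -F], [-F, E]]
first partials: E_u = 16*u^3, E_v = 0, F_u = 8*u, F_v = 0, G_u = 0, G_v = 0
D = EG - F^2 = 19/8 + 4*u^2 + 5*u^4
expanded: Gamma^u_uu = (G E_u - 2F F_u + F E_v)/(2D), Gamma^u_uv = (G E_v - F G_u)/(2D), Gamma^u_vv = (2G F_v - G G_u - F G_v)/(2D), Gamma^v_uu = (2E F_u - E E_v - F E_u)/(2D), Gamma^v_uv = (E G_u - F E_v)/(2D), Gamma^v_vv = (E G_v - 2F F_v + F G_u)/(2D); substitute and cancel common factors

Answer: Gamma_uuu = (80*u^3 + 32*u)/(40*u^4 + 32*u^2 + 19), Gamma_uuv = 0, Gamma_uvv = 0, Gamma_vuu = (32*u^3 + 32*u)/(40*u^4 + 32*u^2 + 19), Gamma_vuv = 0, Gamma_vvv = 0


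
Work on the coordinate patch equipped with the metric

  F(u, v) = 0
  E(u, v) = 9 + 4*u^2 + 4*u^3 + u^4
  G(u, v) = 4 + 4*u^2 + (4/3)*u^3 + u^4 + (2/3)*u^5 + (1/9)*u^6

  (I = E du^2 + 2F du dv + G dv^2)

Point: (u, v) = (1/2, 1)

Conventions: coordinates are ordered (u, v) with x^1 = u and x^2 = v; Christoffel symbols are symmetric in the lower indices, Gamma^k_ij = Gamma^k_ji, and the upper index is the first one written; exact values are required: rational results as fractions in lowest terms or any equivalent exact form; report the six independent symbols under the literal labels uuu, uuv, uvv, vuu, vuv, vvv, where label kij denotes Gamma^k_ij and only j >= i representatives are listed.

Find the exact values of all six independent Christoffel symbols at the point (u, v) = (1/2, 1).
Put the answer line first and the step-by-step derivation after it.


Answer: Gamma_uuu = 60/169, Gamma_uuv = 0, Gamma_uvv = -275/1014, Gamma_vuu = 0, Gamma_vuv = 6/11, Gamma_vvv = 0

E = 169/16, F = 0, G = 3025/576 at the point
E_u = 15/2, E_v = 0, F_u = 0, F_v = 0, G_u = 275/48, G_v = 0
EG - F^2 = 511225/9216;  g^inv = (9216/511225) * [[3025/576, 0], [0, 169/16]]
first-kind symbols [ij,l] = (1/2)(d_i g_jl + d_j g_il - d_l g_ij): [uu,u] = E_u/2 = 15/4, [uu,v] = F_u - E_v/2 = 0, [uv,u] = E_v/2 = 0, [uv,v] = G_u/2 = 275/96, [vv,u] = F_v - G_u/2 = -275/96, [vv,v] = G_v/2 = 0
Gamma^u_ij = (G*[ij,u] - F*[ij,v])/(EG - F^2), Gamma^v_ij = (E*[ij,v] - F*[ij,u])/(EG - F^2)


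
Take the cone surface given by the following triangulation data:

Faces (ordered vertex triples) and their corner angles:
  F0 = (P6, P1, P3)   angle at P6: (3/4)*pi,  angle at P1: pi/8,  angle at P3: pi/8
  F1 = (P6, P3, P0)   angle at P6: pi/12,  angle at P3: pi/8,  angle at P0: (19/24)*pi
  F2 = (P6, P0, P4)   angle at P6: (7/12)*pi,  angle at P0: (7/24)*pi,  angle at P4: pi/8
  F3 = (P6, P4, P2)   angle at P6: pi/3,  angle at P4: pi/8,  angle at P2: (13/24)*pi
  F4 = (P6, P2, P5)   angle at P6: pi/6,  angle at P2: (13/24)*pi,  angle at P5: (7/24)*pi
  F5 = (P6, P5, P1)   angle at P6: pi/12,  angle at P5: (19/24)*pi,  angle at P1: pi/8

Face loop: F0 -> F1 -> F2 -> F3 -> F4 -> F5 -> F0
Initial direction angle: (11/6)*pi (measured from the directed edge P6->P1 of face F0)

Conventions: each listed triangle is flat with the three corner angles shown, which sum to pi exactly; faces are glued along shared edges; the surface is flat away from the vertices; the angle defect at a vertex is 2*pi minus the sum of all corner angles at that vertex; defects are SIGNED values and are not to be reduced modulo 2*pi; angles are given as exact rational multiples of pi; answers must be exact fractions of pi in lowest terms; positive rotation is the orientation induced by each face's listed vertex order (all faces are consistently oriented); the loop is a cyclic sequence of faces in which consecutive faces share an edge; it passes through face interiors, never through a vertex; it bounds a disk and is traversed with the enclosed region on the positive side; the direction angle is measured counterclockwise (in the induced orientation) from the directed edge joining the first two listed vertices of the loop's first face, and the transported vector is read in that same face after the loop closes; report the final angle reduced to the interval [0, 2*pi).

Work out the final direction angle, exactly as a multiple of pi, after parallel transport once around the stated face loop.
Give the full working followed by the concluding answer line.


enclosed vertex P6: corner angles sum to 2*pi, defect = 2*pi - 2*pi = 0
summing the enclosed defects onto the initial angle, mod 2*pi in the induced orientation:
final angle = (11/6)*pi + 0 = (11/6)*pi (mod 2*pi)

Answer: final direction angle = (11/6)*pi


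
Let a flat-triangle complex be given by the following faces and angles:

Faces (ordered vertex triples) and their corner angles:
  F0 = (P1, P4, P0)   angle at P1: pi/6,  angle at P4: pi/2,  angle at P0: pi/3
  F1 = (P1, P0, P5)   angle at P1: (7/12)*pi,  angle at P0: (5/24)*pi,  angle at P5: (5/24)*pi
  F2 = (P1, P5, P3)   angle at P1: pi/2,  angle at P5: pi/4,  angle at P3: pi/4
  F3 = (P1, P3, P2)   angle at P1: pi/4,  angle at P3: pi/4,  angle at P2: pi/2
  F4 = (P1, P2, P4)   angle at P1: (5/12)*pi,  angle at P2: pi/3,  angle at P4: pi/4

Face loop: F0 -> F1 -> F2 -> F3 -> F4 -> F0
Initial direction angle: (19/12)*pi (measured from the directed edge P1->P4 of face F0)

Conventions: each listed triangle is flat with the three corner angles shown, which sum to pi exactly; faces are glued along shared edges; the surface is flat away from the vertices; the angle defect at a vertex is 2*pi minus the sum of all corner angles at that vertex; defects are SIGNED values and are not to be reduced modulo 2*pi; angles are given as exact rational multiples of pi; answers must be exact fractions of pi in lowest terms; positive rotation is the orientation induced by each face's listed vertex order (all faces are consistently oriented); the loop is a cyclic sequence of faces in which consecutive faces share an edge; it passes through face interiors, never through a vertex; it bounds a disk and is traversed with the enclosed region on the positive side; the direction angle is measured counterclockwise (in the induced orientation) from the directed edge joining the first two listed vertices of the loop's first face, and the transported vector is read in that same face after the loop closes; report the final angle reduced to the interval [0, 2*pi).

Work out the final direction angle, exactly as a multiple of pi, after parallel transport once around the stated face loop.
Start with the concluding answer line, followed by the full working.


Answer: final direction angle = (5/3)*pi

enclosed vertex P1: corner angles sum to (23/12)*pi, defect = 2*pi - (23/12)*pi = pi/12
the rotation equals the total enclosed defect, so the final angle is initial + defects (mod 2*pi)
final angle = (19/12)*pi + pi/12 = (5/3)*pi (mod 2*pi)


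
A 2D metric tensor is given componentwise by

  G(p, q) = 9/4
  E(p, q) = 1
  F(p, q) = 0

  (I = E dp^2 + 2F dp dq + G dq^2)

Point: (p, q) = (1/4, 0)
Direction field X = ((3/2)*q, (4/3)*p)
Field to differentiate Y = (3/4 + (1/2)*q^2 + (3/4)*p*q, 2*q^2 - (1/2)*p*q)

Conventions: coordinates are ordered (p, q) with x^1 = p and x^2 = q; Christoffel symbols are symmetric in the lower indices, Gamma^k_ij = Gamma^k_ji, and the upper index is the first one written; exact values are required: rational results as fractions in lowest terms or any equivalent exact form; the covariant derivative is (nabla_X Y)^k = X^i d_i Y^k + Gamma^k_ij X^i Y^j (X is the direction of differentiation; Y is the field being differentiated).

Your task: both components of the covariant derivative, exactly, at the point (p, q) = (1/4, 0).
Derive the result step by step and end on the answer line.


E = 1, F = 0, G = 9/4 at the point
E_p = 0, E_q = 0, F_p = 0, F_q = 0, G_p = 0, G_q = 0
EG - F^2 = 9/4;  g^inv = (4/9) * [[9/4, 0], [0, 1]]
first-kind symbols [ij,l] = (1/2)(d_i g_jl + d_j g_il - d_l g_ij): [pp,p] = E_p/2 = 0, [pp,q] = F_p - E_q/2 = 0, [pq,p] = E_q/2 = 0, [pq,q] = G_p/2 = 0, [qq,p] = F_q - G_p/2 = 0, [qq,q] = G_q/2 = 0
Gamma^p_ij = (G*[ij,p] - F*[ij,q])/(EG - F^2), Gamma^q_ij = (E*[ij,q] - F*[ij,p])/(EG - F^2)
Gamma_ppp = 0, Gamma_ppq = 0, Gamma_pqq = 0, Gamma_qpp = 0, Gamma_qpq = 0, Gamma_qqq = 0
X = (0, 1/3), Y = (3/4, 0) at the point

Answer: (nabla_X Y)^p = 1/16, (nabla_X Y)^q = -1/24


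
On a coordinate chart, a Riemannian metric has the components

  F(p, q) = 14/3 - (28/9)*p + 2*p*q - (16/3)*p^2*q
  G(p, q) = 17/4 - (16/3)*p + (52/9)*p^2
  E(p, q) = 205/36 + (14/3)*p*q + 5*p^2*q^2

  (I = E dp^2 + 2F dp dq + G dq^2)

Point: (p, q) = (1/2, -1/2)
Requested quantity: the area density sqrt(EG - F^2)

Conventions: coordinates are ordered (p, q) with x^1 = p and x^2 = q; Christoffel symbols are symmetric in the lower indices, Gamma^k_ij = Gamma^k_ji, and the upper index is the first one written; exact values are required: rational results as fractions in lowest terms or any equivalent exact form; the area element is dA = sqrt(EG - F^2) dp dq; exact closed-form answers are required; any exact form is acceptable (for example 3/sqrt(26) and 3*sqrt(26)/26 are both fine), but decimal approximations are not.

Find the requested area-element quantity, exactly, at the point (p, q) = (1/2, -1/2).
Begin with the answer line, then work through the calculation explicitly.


Answer: sqrt(EG - F^2) = sqrt(2253)/24

E = 697/144, F = 59/18, G = 109/36; EG - F^2 = 751/192


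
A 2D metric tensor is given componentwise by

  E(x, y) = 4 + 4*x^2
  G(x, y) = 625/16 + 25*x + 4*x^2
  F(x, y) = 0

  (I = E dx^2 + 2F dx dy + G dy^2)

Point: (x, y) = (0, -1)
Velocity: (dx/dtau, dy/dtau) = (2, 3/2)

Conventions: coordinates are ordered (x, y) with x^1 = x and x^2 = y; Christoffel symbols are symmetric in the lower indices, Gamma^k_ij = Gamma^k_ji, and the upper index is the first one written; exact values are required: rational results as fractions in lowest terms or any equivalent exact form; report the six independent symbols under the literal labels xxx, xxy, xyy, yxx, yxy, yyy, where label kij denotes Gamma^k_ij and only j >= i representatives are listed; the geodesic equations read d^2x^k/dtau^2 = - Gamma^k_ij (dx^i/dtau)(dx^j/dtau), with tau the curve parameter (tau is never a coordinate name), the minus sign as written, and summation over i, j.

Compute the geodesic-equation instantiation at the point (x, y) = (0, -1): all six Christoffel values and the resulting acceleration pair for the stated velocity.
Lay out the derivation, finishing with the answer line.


E = 4, F = 0, G = 625/16 at the point
E_x = 0, E_y = 0, F_x = 0, F_y = 0, G_x = 25, G_y = 0
EG - F^2 = 625/4;  g^inv = (4/625) * [[625/16, 0], [0, 4]]
first-kind symbols [ij,l] = (1/2)(d_i g_jl + d_j g_il - d_l g_ij): [xx,x] = E_x/2 = 0, [xx,y] = F_x - E_y/2 = 0, [xy,x] = E_y/2 = 0, [xy,y] = G_x/2 = 25/2, [yy,x] = F_y - G_x/2 = -25/2, [yy,y] = G_y/2 = 0
Gamma^x_ij = (G*[ij,x] - F*[ij,y])/(EG - F^2), Gamma^y_ij = (E*[ij,y] - F*[ij,x])/(EG - F^2)
Gamma_xxx = 0, Gamma_xxy = 0, Gamma_xyy = -25/8, Gamma_yxx = 0, Gamma_yxy = 8/25, Gamma_yyy = 0
d^2x/dtau^2 = -(Gamma_xxx*(2)^2 + 2*Gamma_xxy*(2)*(3/2) + Gamma_xyy*(3/2)^2) = 225/32
d^2y/dtau^2 = -(Gamma_yxx*(2)^2 + 2*Gamma_yxy*(2)*(3/2) + Gamma_yyy*(3/2)^2) = -48/25

Answer: Gamma_xxx = 0, Gamma_xxy = 0, Gamma_xyy = -25/8, Gamma_yxx = 0, Gamma_yxy = 8/25, Gamma_yyy = 0; accelerations (d^2x/dtau^2, d^2y/dtau^2) = (225/32, -48/25)


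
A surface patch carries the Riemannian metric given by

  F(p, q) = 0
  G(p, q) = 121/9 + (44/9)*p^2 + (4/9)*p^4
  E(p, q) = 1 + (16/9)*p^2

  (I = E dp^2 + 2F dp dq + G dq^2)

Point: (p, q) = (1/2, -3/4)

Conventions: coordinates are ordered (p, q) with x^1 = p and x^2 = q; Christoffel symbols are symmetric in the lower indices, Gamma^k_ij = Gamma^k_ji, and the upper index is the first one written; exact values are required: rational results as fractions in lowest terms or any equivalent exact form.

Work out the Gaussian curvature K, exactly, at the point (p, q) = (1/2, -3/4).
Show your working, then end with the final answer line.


E = 13/9, F = 0, G = 529/36, EG - F^2 = 6877/324 at the point
E_p = 16/9, E_q = 0, F_p = 0, F_q = 0, G_p = 46/9, G_q = 0
E_qq = 0, F_pq = 0, G_pp = 100/9
K follows from Brioschi's formula, (det M1 - det M2)/(EG - F^2)^2.
M1 = [[-E_qq/2 + F_pq - G_pp/2, E_p/2, F_p - E_q/2], [F_q - G_p/2, E, F], [G_q/2, F, G]] = [[-50/9, 8/9, 0], [-23/9, 13/9, 0], [0, 0, 529/36]]; det M1 = -123257/1458
M2 = [[0, E_q/2, G_p/2], [E_q/2, E, F], [G_p/2, F, G]] = [[0, 0, 23/9], [0, 13/9, 0], [23/9, 0, 529/36]]; det M2 = -6877/729
det M1 - det M2 = -12167/162; K = -12167/162 / (6877/324)^2 = -648/3887

Answer: K = -648/3887


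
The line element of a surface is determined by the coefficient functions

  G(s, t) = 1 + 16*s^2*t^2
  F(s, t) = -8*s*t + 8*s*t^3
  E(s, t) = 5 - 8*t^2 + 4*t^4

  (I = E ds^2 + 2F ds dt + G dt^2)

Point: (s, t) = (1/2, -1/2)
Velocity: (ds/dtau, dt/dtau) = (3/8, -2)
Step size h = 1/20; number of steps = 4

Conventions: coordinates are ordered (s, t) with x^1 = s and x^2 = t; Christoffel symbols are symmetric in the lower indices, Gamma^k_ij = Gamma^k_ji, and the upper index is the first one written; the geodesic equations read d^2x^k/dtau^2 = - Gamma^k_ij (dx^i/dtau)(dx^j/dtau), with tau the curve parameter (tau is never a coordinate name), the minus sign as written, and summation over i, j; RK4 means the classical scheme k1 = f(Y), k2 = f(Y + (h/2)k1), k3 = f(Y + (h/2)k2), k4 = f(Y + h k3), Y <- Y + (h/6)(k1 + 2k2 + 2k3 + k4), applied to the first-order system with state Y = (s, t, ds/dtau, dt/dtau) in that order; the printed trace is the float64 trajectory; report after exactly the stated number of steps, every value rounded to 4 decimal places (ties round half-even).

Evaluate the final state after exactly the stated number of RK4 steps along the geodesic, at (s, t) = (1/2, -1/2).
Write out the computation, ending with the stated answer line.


f(Y) = (ds/dtau, dt/dtau, -Gamma^s_ij Y'^i Y'^j, -Gamma^t_ij Y'^i Y'^j) with the Gammas evaluated at the stage position; h = 0.050000; intermediate values shown to 6 dp
step 0: s = 0.5000, t = -0.5000, ds/dtau = 0.3750, dt/dtau = -2.0000
step 1:
  k1: at (s, t) = (0.500000, -0.500000), (ds/dtau, dt/dtau) = (0.375000, -2.000000); Gamma_sss = 0.000000, Gamma_sst = 0.705882, Gamma_stt = -0.705882, Gamma_tss = 0.000000, Gamma_tst = 0.470588, Gamma_ttt = -0.470588; k1 = (0.375000, -2.000000, 3.882353, 2.588235)
  k2: at (s, t) = (0.509375, -0.550000), (ds/dtau, dt/dtau) = (0.472059, -1.935294); Gamma_sss = 0.000000, Gamma_sst = 0.730397, Gamma_stt = -0.676447, Gamma_tss = 0.000000, Gamma_tst = 0.586739, Gamma_ttt = -0.543400; k2 = (0.472059, -1.935294, 3.868081, 3.107289)
  k3: at (s, t) = (0.511801, -0.548382), (ds/dtau, dt/dtau) = (0.471702, -1.922318); Gamma_sss = 0.000000, Gamma_sst = 0.727598, Gamma_stt = -0.679062, Gamma_tss = 0.000000, Gamma_tst = 0.584059, Gamma_ttt = -0.545099; k3 = (0.471702, -1.922318, 3.828855, 3.073511)
  k4: at (s, t) = (0.523585, -0.596116), (ds/dtau, dt/dtau) = (0.566443, -1.846324); Gamma_sss = 0.000000, Gamma_sst = 0.728336, Gamma_stt = -0.639718, Gamma_tss = 0.000000, Gamma_tst = 0.705275, Gamma_ttt = -0.619463; k4 = (0.566443, -1.846324, 3.704184, 3.586900)
  Y <- Y + (h/6)(k1 + 2k2 + 2k3 + k4): s = 0.5236, t = -0.5963, ds/dtau = 0.5665, dt/dtau = -1.8455
step 2:
  k1: at (s, t) = (0.523575, -0.596346), (ds/dtau, dt/dtau) = (0.566503, -1.845527); Gamma_sss = 0.000000, Gamma_sst = 0.728354, Gamma_stt = -0.639474, Gamma_tss = 0.000000, Gamma_tst = 0.705852, Gamma_ttt = -0.619718; k1 = (0.566503, -1.845527, 3.701014, 3.586672)
  k2: at (s, t) = (0.537737, -0.642484), (ds/dtau, dt/dtau) = (0.659029, -1.755860); Gamma_sss = 0.000000, Gamma_sst = 0.703697, Gamma_stt = -0.588970, Gamma_tss = 0.000000, Gamma_tst = 0.828042, Gamma_ttt = -0.693042; k2 = (0.659029, -1.755860, 3.444406, 4.053039)
  k3: at (s, t) = (0.540050, -0.640243), (ds/dtau, dt/dtau) = (0.652614, -1.744201); Gamma_sss = 0.000000, Gamma_sst = 0.701961, Gamma_stt = -0.592110, Gamma_tss = 0.000000, Gamma_tst = 0.822629, Gamma_ttt = -0.693895; k3 = (0.652614, -1.744201, 3.399408, 3.983774)
  k4: at (s, t) = (0.556205, -0.683556), (ds/dtau, dt/dtau) = (0.736474, -1.646339); Gamma_sss = 0.000000, Gamma_sst = 0.654959, Gamma_stt = -0.532936, Gamma_tss = 0.000000, Gamma_tst = 0.934823, Gamma_ttt = -0.760659; k4 = (0.736474, -1.646339, 3.032741, 4.328633)
  Y <- Y + (h/6)(k1 + 2k2 + 2k3 + k4): s = 0.5563, t = -0.6838, ds/dtau = 0.7367, dt/dtau = -1.6456
step 3:
  k1: at (s, t) = (0.556294, -0.683779), (ds/dtau, dt/dtau) = (0.736682, -1.645619); Gamma_sss = 0.000000, Gamma_sst = 0.654658, Gamma_stt = -0.532602, Gamma_tss = 0.000000, Gamma_tst = 0.935383, Gamma_ttt = -0.760988; k1 = (0.736682, -1.645619, 3.029602, 4.328728)
  k2: at (s, t) = (0.574711, -0.724920), (ds/dtau, dt/dtau) = (0.812422, -1.537401); Gamma_sss = 0.000000, Gamma_sst = 0.588267, Gamma_stt = -0.466373, Gamma_tss = 0.000000, Gamma_tst = 1.033037, Gamma_ttt = -0.818983; k2 = (0.812422, -1.537401, 2.571834, 4.516314)
  k3: at (s, t) = (0.576604, -0.722215), (ds/dtau, dt/dtau) = (0.800977, -1.532712); Gamma_sss = 0.000000, Gamma_sst = 0.589342, Gamma_stt = -0.470521, Gamma_tss = 0.000000, Gamma_tst = 1.025993, Gamma_ttt = -0.819136; k3 = (0.800977, -1.532712, 2.552382, 4.443475)
  k4: at (s, t) = (0.596342, -0.760415), (ds/dtau, dt/dtau) = (0.864301, -1.423446); Gamma_sss = 0.000000, Gamma_sst = 0.512978, Gamma_stt = -0.402294, Gamma_tss = 0.000000, Gamma_tst = 1.103064, Gamma_ttt = -0.865059; k4 = (0.864301, -1.423446, 2.077347, 4.466948)
  Y <- Y + (h/6)(k1 + 2k2 + 2k3 + k4): s = 0.5965, t = -0.7605, ds/dtau = 0.8646, dt/dtau = -1.4230
step 4:
  k1: at (s, t) = (0.596525, -0.760524), (ds/dtau, dt/dtau) = (0.864643, -1.422992); Gamma_sss = 0.000000, Gamma_sst = 0.512605, Gamma_stt = -0.402067, Gamma_tss = 0.000000, Gamma_tst = 1.103188, Gamma_ttt = -0.865298; k1 = (0.864643, -1.422992, 2.075547, 4.466830)
  k2: at (s, t) = (0.618141, -0.796098), (ds/dtau, dt/dtau) = (0.916532, -1.311322); Gamma_sss = 0.000000, Gamma_sst = 0.431044, Gamma_stt = -0.334690, Gamma_tss = 0.000000, Gamma_tst = 1.158391, Gamma_ttt = -0.899448; k2 = (0.916532, -1.311322, 1.611636, 4.331123)
  k3: at (s, t) = (0.619438, -0.793307), (ds/dtau, dt/dtau) = (0.904934, -1.314714); Gamma_sss = 0.000000, Gamma_sst = 0.434566, Gamma_stt = -0.339323, Gamma_tss = 0.000000, Gamma_tst = 1.152243, Gamma_ttt = -0.899707; k3 = (0.904934, -1.314714, 1.620544, 4.296837)
  k4: at (s, t) = (0.641772, -0.826259), (ds/dtau, dt/dtau) = (0.945670, -1.208150); Gamma_sss = 0.000000, Gamma_sst = 0.355381, Gamma_stt = -0.276032, Gamma_tss = 0.000000, Gamma_tst = 1.187838, Gamma_ttt = -0.922617; k4 = (0.945670, -1.208150, 1.214958, 4.060917)
  Y <- Y + (h/6)(k1 + 2k2 + 2k3 + k4): s = 0.6420, t = -0.8262, ds/dtau = 0.9459, dt/dtau = -1.2081

Answer: s = 0.6420, t = -0.8262, ds/dtau = 0.9459, dt/dtau = -1.2081


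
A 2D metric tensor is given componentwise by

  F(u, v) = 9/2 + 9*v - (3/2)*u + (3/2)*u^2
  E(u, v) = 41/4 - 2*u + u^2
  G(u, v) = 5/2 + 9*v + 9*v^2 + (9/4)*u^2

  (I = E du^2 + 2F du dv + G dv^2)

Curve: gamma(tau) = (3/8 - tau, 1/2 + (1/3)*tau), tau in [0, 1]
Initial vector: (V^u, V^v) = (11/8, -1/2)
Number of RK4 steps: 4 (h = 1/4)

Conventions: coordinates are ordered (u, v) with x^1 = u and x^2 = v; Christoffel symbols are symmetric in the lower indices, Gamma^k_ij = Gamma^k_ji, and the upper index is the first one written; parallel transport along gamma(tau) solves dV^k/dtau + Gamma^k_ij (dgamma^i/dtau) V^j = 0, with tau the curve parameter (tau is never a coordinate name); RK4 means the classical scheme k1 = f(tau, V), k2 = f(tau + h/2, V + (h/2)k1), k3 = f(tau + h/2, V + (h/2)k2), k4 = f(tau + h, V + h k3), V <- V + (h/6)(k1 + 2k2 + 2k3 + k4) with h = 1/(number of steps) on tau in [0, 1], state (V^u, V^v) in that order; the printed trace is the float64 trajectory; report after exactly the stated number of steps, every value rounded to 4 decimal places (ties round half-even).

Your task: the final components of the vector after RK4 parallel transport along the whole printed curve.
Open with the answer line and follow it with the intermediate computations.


Answer: V^u = 1.7264, V^v = -0.8168

gamma'(tau) = (-1, 1/3); f(tau, V)^k = -Gamma^k_ij(gamma(tau)) gamma'^i(tau) V^j; h = 1/4; intermediate values shown to 6 dp
curve data and Christoffel symbols at the stage parameters:
  tau = 0.000000: gamma = (0.375000, 0.500000), gamma' = (-1.000000, 0.333333); Gamma_uuu = -0.156956, Gamma_uuv = -0.418637, Gamma_uvv = 0.010904, Gamma_vuu = 0.102695, Gamma_vuv = 0.466665, Gamma_vvv = 0.930935
  tau = 0.125000: gamma = (0.250000, 0.541667), gamma' = (-1.000000, 0.333333); Gamma_uuu = -0.046980, Gamma_uuv = -0.301572, Gamma_uvv = 0.025908, Gamma_vuu = -0.031781, Gamma_vuv = 0.325407, Gamma_vvv = 0.899879
  tau = 0.250000: gamma = (0.125000, 0.583333), gamma' = (-1.000000, 0.333333); Gamma_uuu = 0.077136, Gamma_uuv = -0.160902, Gamma_uvv = 0.066551, Gamma_vuu = -0.171873, Gamma_vuv = 0.168114, Gamma_vvv = 0.840002
  tau = 0.375000: gamma = (0.000000, 0.625000), gamma' = (-1.000000, 0.333333); Gamma_uuu = 0.211114, Gamma_uuv = 0.000000, Gamma_uvv = 0.133922, Gamma_vuu = -0.312485, Gamma_vuv = 0.000000, Gamma_vvv = 0.753313
  tau = 0.500000: gamma = (-0.125000, 0.666667), gamma' = (-1.000000, 0.333333); Gamma_uuu = 0.349951, Gamma_uuv = 0.176261, Gamma_uvv = 0.226851, Gamma_vuu = -0.448603, Gamma_vuv = -0.173047, Gamma_vvv = 0.643806
  tau = 0.625000: gamma = (-0.250000, 0.708333), gamma' = (-1.000000, 0.333333); Gamma_uuu = 0.488448, Gamma_uuv = 0.362015, Gamma_uvv = 0.342069, Gamma_vuu = -0.575766, Gamma_vuv = -0.345061, Gamma_vvv = 0.516926
  tau = 0.750000: gamma = (-0.375000, 0.750000), gamma' = (-1.000000, 0.333333); Gamma_uuu = 0.621698, Gamma_uuv = 0.550984, Gamma_uvv = 0.474667, Gamma_vuu = -0.690411, Gamma_vuv = -0.510528, Gamma_vvv = 0.378898
  tau = 0.875000: gamma = (-0.500000, 0.791667), gamma' = (-1.000000, 0.333333); Gamma_uuu = 0.745484, Gamma_uuv = 0.737053, Gamma_uvv = 0.618727, Gamma_vuu = -0.790044, Gamma_vuv = -0.664793, Gamma_vvv = 0.236050
  tau = 1.000000: gamma = (-0.625000, 0.833333), gamma' = (-1.000000, 0.333333); Gamma_uuu = 0.856522, Gamma_uuv = 0.914733, Gamma_uvv = 0.767985, Gamma_vuu = -0.873268, Gamma_vuv = -0.804289, Gamma_vvv = 0.094239
step 0: V^u = 1.3750, V^v = -0.5000
step 1: k1 = (0.187197, -0.150859), k2 = (0.235829, -0.209329), k3 = (0.238422, -0.210368), k4 = (0.288775, -0.265135); V <- V + (h/6)(k1 + 2k2 + 2k3 + k4): V^u = 1.4344, V^v = -0.5523
step 2: k1 = (0.288690, -0.265109), k2 = (0.336565, -0.312483), k3 = (0.338092, -0.312866), k4 = (0.378835, -0.349338); V <- V + (h/6)(k1 + 2k2 + 2k3 + k4): V^u = 1.5184, V^v = -0.6300
step 3: k1 = (0.378743, -0.349341), k2 = (0.408770, -0.372857), k3 = (0.409421, -0.373066), k4 = (0.425866, -0.382556); V <- V + (h/6)(k1 + 2k2 + 2k3 + k4): V^u = 1.6201, V^v = -0.7227
step 4: k1 = (0.425822, -0.382608), k2 = (0.427334, -0.378343), k3 = (0.427711, -0.378847), k4 = (0.414200, -0.362052); V <- V + (h/6)(k1 + 2k2 + 2k3 + k4): V^u = 1.7264, V^v = -0.8168


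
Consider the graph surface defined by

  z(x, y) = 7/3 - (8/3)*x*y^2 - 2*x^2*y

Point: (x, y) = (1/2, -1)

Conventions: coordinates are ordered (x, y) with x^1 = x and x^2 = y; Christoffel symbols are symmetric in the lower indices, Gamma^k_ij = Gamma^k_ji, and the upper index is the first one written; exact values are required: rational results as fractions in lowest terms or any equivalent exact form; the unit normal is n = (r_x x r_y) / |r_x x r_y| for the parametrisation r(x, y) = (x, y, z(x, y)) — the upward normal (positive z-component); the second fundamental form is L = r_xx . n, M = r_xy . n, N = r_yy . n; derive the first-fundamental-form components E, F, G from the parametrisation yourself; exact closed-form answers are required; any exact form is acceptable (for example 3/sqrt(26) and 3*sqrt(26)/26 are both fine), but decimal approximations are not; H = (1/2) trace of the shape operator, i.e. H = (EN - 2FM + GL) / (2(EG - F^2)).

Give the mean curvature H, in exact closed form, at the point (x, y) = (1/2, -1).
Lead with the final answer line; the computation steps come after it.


Answer: H = 3084*sqrt(221)/48841

z_x = -2/3, z_y = 13/6, z_xx = 4, z_xy = 10/3, z_yy = -8/3
E = 13/9, F = -13/9, G = 205/36; answer radicand W^2 = 221/36
unnormalised second-form numerators: l = 4, m = 10/3, n = -8/3; L = l/sqrt(221/36), and similarly M = m/sqrt(W^2), N = n/sqrt(W^2)
H = (E*n - 2*F*m + G*l) / (2*(EG - F^2)*sqrt(W^2)); E*n - 2*F*m + G*l = 257/9, EG - F^2 = 221/36, so H = (514/221)/sqrt(221/36)


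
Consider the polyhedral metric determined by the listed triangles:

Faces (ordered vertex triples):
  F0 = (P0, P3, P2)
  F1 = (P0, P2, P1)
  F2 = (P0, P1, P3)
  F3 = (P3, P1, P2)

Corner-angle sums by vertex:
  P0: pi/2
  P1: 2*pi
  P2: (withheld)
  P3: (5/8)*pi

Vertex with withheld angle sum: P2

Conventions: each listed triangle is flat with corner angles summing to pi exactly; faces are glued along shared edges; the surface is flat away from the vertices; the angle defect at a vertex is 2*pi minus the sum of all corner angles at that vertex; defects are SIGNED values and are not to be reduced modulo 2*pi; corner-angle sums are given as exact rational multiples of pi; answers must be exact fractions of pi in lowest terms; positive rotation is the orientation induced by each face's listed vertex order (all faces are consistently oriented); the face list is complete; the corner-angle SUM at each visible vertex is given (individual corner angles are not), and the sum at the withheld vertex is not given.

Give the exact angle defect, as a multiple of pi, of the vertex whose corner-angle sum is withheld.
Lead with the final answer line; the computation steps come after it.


Answer: defect(P2) = (9/8)*pi

V = 4, E = 6, F = 4; chi = V - E + F = 2
Gauss-Bonnet: total defect = 2*pi*chi = 4*pi; visible defects sum to (23/8)*pi


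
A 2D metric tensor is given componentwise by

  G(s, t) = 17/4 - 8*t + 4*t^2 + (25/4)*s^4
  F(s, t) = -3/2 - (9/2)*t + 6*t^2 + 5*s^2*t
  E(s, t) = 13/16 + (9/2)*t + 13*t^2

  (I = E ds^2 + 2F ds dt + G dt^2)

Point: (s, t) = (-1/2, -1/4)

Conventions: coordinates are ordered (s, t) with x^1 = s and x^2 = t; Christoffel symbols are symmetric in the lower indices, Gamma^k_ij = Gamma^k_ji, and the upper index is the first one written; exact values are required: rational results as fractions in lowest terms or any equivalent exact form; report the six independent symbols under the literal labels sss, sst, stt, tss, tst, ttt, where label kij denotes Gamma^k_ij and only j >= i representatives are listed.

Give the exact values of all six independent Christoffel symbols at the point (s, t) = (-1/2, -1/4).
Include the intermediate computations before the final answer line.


E = 1/2, F = -5/16, G = 441/64 at the point
E_s = 0, E_t = -2, F_s = 5/4, F_t = -25/4, G_s = -25/8, G_t = -10
EG - F^2 = 857/256;  g^inv = (256/857) * [[441/64, 5/16], [5/16, 1/2]]
first-kind symbols [ij,l] = (1/2)(d_i g_jl + d_j g_il - d_l g_ij): [ss,s] = E_s/2 = 0, [ss,t] = F_s - E_t/2 = 9/4, [st,s] = E_t/2 = -1, [st,t] = G_s/2 = -25/16, [tt,s] = F_t - G_s/2 = -75/16, [tt,t] = G_t/2 = -5
Gamma^s_ij = (G*[ij,s] - F*[ij,t])/(EG - F^2), Gamma^t_ij = (E*[ij,t] - F*[ij,s])/(EG - F^2)

Answer: Gamma_sss = 180/857, Gamma_sst = -1889/857, Gamma_stt = -34675/3428, Gamma_tss = 288/857, Gamma_tst = -280/857, Gamma_ttt = -1015/857


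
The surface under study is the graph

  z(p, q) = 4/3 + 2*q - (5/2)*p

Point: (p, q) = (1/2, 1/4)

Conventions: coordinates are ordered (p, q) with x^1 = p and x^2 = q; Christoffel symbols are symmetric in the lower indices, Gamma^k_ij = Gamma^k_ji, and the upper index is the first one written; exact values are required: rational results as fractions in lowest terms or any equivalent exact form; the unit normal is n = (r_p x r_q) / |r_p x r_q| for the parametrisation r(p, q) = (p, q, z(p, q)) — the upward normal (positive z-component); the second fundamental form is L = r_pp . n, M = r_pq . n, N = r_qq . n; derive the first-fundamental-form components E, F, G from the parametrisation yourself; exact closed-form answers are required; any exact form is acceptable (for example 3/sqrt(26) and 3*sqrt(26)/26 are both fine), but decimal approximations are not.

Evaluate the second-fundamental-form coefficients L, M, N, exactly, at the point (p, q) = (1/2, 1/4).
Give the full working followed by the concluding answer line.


z_p = -5/2, z_q = 2, z_pp = 0, z_pq = 0, z_qq = 0
E = 29/4, F = -5, G = 5; answer radicand W^2 = 45/4
unnormalised second-form numerators: l = 0, m = 0, n = 0; L = l/sqrt(45/4), and similarly M = m/sqrt(W^2), N = n/sqrt(W^2)

Answer: L = 0, M = 0, N = 0


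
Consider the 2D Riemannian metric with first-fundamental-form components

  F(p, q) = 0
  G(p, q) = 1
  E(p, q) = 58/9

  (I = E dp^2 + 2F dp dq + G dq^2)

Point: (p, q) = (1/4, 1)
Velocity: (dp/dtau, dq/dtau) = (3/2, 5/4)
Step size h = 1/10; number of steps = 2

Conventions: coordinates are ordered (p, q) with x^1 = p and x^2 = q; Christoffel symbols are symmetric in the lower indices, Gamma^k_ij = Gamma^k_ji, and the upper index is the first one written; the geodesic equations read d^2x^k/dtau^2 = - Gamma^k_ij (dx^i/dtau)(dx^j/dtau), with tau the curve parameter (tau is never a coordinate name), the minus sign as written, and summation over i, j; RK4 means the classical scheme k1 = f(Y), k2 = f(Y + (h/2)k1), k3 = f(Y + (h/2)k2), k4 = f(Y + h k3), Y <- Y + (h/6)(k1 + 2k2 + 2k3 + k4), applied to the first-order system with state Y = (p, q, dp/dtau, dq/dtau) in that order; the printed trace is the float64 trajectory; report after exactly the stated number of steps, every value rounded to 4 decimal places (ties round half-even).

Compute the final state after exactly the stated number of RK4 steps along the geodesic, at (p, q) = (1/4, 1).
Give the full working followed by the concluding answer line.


f(Y) = (dp/dtau, dq/dtau, -Gamma^p_ij Y'^i Y'^j, -Gamma^q_ij Y'^i Y'^j) with the Gammas evaluated at the stage position; h = 0.100000; intermediate values shown to 6 dp
step 0: p = 0.2500, q = 1.0000, dp/dtau = 1.5000, dq/dtau = 1.2500
step 1:
  k1: at (p, q) = (0.250000, 1.000000), (dp/dtau, dq/dtau) = (1.500000, 1.250000); Gamma_ppp = 0.000000, Gamma_ppq = 0.000000, Gamma_pqq = 0.000000, Gamma_qpp = 0.000000, Gamma_qpq = 0.000000, Gamma_qqq = 0.000000; k1 = (1.500000, 1.250000, 0.000000, 0.000000)
  k2: at (p, q) = (0.325000, 1.062500), (dp/dtau, dq/dtau) = (1.500000, 1.250000); Gamma_ppp = 0.000000, Gamma_ppq = 0.000000, Gamma_pqq = 0.000000, Gamma_qpp = 0.000000, Gamma_qpq = 0.000000, Gamma_qqq = 0.000000; k2 = (1.500000, 1.250000, 0.000000, 0.000000)
  k3: at (p, q) = (0.325000, 1.062500), (dp/dtau, dq/dtau) = (1.500000, 1.250000); Gamma_ppp = 0.000000, Gamma_ppq = 0.000000, Gamma_pqq = 0.000000, Gamma_qpp = 0.000000, Gamma_qpq = 0.000000, Gamma_qqq = 0.000000; k3 = (1.500000, 1.250000, 0.000000, 0.000000)
  k4: at (p, q) = (0.400000, 1.125000), (dp/dtau, dq/dtau) = (1.500000, 1.250000); Gamma_ppp = 0.000000, Gamma_ppq = 0.000000, Gamma_pqq = 0.000000, Gamma_qpp = 0.000000, Gamma_qpq = 0.000000, Gamma_qqq = 0.000000; k4 = (1.500000, 1.250000, 0.000000, 0.000000)
  Y <- Y + (h/6)(k1 + 2k2 + 2k3 + k4): p = 0.4000, q = 1.1250, dp/dtau = 1.5000, dq/dtau = 1.2500
step 2:
  k1: at (p, q) = (0.400000, 1.125000), (dp/dtau, dq/dtau) = (1.500000, 1.250000); Gamma_ppp = 0.000000, Gamma_ppq = 0.000000, Gamma_pqq = 0.000000, Gamma_qpp = 0.000000, Gamma_qpq = 0.000000, Gamma_qqq = 0.000000; k1 = (1.500000, 1.250000, 0.000000, 0.000000)
  k2: at (p, q) = (0.475000, 1.187500), (dp/dtau, dq/dtau) = (1.500000, 1.250000); Gamma_ppp = 0.000000, Gamma_ppq = 0.000000, Gamma_pqq = 0.000000, Gamma_qpp = 0.000000, Gamma_qpq = 0.000000, Gamma_qqq = 0.000000; k2 = (1.500000, 1.250000, 0.000000, 0.000000)
  k3: at (p, q) = (0.475000, 1.187500), (dp/dtau, dq/dtau) = (1.500000, 1.250000); Gamma_ppp = 0.000000, Gamma_ppq = 0.000000, Gamma_pqq = 0.000000, Gamma_qpp = 0.000000, Gamma_qpq = 0.000000, Gamma_qqq = 0.000000; k3 = (1.500000, 1.250000, 0.000000, 0.000000)
  k4: at (p, q) = (0.550000, 1.250000), (dp/dtau, dq/dtau) = (1.500000, 1.250000); Gamma_ppp = 0.000000, Gamma_ppq = 0.000000, Gamma_pqq = 0.000000, Gamma_qpp = 0.000000, Gamma_qpq = 0.000000, Gamma_qqq = 0.000000; k4 = (1.500000, 1.250000, 0.000000, 0.000000)
  Y <- Y + (h/6)(k1 + 2k2 + 2k3 + k4): p = 0.5500, q = 1.2500, dp/dtau = 1.5000, dq/dtau = 1.2500

Answer: p = 0.5500, q = 1.2500, dp/dtau = 1.5000, dq/dtau = 1.2500
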